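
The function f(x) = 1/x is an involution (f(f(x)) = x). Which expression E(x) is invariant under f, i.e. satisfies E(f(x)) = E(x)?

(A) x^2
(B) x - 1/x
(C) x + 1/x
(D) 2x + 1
C

Replace x by f(x) = 1/x in each option and simplify. As a quick numerical cross-check, also compare E(4) with E(f(4)) = E(1/4).

(A) x^2  ->  (1/x)^2 = x^(-2); check: E(4) = 16 but E(1/4) = 1/16.   [not invariant]
(B) x - 1/x  ->  (1/x) - 1/(1/x) = -x + 1/x; check: E(4) = 15/4 but E(1/4) = -15/4.   [not invariant]
(C) x + 1/x  ->  (1/x) + 1/(1/x), which simplifies back to x + 1/x; check: E(4) = 17/4, E(1/4) = 17/4.   [invariant]
(D) 2x + 1  ->  2(1/x) + 1 = (x + 2)/x; check: E(4) = 9 but E(1/4) = 3/2.   [not invariant]

Only (C) is unchanged. E is symmetric under swapping x with f(x) = 1/x, which is exactly what an involution does.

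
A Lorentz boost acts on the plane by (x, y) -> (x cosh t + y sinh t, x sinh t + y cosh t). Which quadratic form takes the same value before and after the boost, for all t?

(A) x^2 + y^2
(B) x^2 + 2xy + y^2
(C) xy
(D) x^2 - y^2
D

Write x' = x cosh t + y sinh t, y' = x sinh t + y cosh t and substitute into each option:
(A) x^2 + y^2: (x cosh t + y sinh t)^2 + (x sinh t + y cosh t)^2 = (x^2 + y^2)(cosh^2 t + sinh^2 t) + 4xy sinh t cosh t = (x^2 + y^2) cosh 2t + 2xy sinh 2t   [not invariant for t != 0]
(B) x^2 + 2xy + y^2: (x' + y')^2 with x' + y' = (x + y)(cosh t + sinh t) = (x + y)e^t, so it becomes (x + y)^2 e^(2t)   [not invariant for t != 0]
(C) xy: (x cosh t + y sinh t)(x sinh t + y cosh t) = xy(cosh^2 t + sinh^2 t) + (x^2 + y^2) sinh t cosh t = xy cosh 2t + (x^2 + y^2)(sinh 2t)/2   [not invariant for t != 0]
(D) x^2 - y^2: (x cosh t + y sinh t)^2 - (x sinh t + y cosh t)^2 = x^2(cosh^2 t - sinh^2 t) + 2xy(cosh t sinh t - sinh t cosh t) + y^2(sinh^2 t - cosh^2 t) = x^2 - y^2   [invariant, using cosh^2 t - sinh^2 t = 1]

Only (D) x^2 - y^2 is unchanged; it is the Minkowski form preserved by Lorentz boosts, just as x^2 + y^2 is preserved by ordinary rotations.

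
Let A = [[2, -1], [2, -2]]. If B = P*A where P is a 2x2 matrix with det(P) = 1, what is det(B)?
-2

By the multiplicative property of determinants, det(B) = det(P*A) = det(P) * det(A) = det(A),
so the determinant is invariant under multiplication by any determinant-1 matrix; we just need det(A).

det(A) = (2)(-2) - (-1)(2) = -4 - (-2) = -2

Therefore det(B) = 1 * (-2) = -2.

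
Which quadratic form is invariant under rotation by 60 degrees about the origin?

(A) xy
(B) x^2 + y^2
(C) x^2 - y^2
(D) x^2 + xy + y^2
B

Rotation by 60 degrees sends (x, y) to (x/2 - sqrt(3)y/2, sqrt(3)x/2 + y/2).
Substitute the transformed coordinates into each option and compare with the original:
(A) xy  ->  (x/2 - sqrt(3)y/2)(sqrt(3)x/2 + y/2) = sqrt(3)x^2/4 - xy/2 - sqrt(3)y^2/4   [differs from xy: not invariant]
(B) x^2 + y^2  ->  (x/2 - sqrt(3)y/2)^2 + (sqrt(3)x/2 + y/2)^2 = x^2 + y^2   [equals x^2 + y^2: invariant]
(C) x^2 - y^2  ->  (x/2 - sqrt(3)y/2)^2 - (sqrt(3)x/2 + y/2)^2 = -x^2/2 - sqrt(3)xy + y^2/2   [differs from x^2 - y^2: not invariant]
(D) x^2 + xy + y^2  ->  (x/2 - sqrt(3)y/2)^2 + (x/2 - sqrt(3)y/2)(sqrt(3)x/2 + y/2) + (sqrt(3)x/2 + y/2)^2 = sqrt(3)x^2/4 + x^2 - xy/2 - sqrt(3)y^2/4 + y^2   [differs from x^2 + xy + y^2: not invariant]

Only option (B), x^2 + y^2, is unchanged by the transformation.
x^2 + y^2 is the squared distance from the origin, which rotations preserve.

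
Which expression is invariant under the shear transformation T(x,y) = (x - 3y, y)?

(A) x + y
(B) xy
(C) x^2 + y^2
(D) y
D

Under the shear T(x,y) = (x - 3y, y):
Substitute the transformed coordinates into each option and compare with the original:
(A) x + y  ->  (x - 3y) + (y) = x - 2y   [differs from x + y: not invariant]
(B) xy  ->  (x - 3y)(y) = xy - 3y^2   [differs from xy: not invariant]
(C) x^2 + y^2  ->  (x - 3y)^2 + (y)^2 = x^2 - 6xy + 10y^2   [differs from x^2 + y^2: not invariant]
(D) y  ->  (y) = y   [equals y: invariant]

Only option (D), y, is unchanged by the transformation.
A horizontal shear moves points parallel to the x-axis, so the y-coordinate (and any function of y alone) is unchanged.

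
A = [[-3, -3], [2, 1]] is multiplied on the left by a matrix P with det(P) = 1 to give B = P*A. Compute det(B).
3

By the multiplicative property of determinants, det(B) = det(P*A) = det(P) * det(A) = det(A),
so the determinant is invariant under multiplication by any determinant-1 matrix; we just need det(A).

det(A) = (-3)(1) - (-3)(2) = -3 - (-6) = 3

Therefore det(B) = 1 * 3 = 3.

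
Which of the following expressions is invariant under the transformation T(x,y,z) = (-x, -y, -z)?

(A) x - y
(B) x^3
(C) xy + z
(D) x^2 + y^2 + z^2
D

Apply T(x,y,z) = (-x, -y, -z) to each option, i.e. replace (x, y, z) by the transformed coordinates.
Substitute the transformed coordinates into each option and compare with the original:
(A) x - y  ->  (-x) - (-y) = -x + y   [differs from x - y: not invariant]
(B) x^3  ->  (-x)^3 = -x^3   [differs from x^3: not invariant]
(C) xy + z  ->  (-x)(-y) + (-z) = xy - z   [differs from xy + z: not invariant]
(D) x^2 + y^2 + z^2  ->  (-x)^2 + (-y)^2 + (-z)^2 = x^2 + y^2 + z^2   [equals x^2 + y^2 + z^2: invariant]

Only option (D), x^2 + y^2 + z^2, is unchanged by the transformation.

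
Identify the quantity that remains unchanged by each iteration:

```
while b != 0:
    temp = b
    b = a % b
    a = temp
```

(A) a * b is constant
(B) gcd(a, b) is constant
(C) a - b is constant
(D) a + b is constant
B

A loop invariant must hold before the first iteration and be re-established by every execution of the body.

(B) gcd(a, b) is constant: One iteration replaces (a, b) by (b, a mod b). Since a mod b = a - q*b for an integer q, any common divisor of a and b divides b and a mod b, and conversely; hence gcd(b, a mod b) = gcd(a, b). For instance (19, 7) -> (7, 5) keeps gcd = 1. At exit b = 0 and a = gcd of the original inputs.

The other options fail:
(A) a * b is constant: e.g. (a, b) = (19, 7) -> (7, 5): the product goes from 133 to 35.
(C) a - b is constant: e.g. (a, b) = (19, 7) -> (7, 5): the difference goes from 12 to 2.
(D) a + b is constant: e.g. (a, b) = (19, 7) -> (7, 5): the sum goes from 26 to 12.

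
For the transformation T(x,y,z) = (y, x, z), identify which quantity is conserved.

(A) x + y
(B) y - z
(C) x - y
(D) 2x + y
A

Apply T(x,y,z) = (y, x, z) to each option, i.e. replace (x, y, z) by the transformed coordinates.
Substitute the transformed coordinates into each option and compare with the original:
(A) x + y  ->  (y) + (x) = x + y   [equals x + y: invariant]
(B) y - z  ->  (x) - (z) = x - z   [differs from y - z: not invariant]
(C) x - y  ->  (y) - (x) = -x + y   [differs from x - y: not invariant]
(D) 2x + y  ->  2(y) + (x) = x + 2y   [differs from 2x + y: not invariant]

Only option (A), x + y, is unchanged by the transformation.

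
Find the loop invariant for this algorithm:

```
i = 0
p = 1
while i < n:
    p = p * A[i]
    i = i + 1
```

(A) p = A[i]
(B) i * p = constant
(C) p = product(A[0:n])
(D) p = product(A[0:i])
D

A loop invariant must hold before the first iteration and be re-established by every execution of the body.

(D) p = product(A[0:i]): Initially i = 0 and p = 1 = product of the empty slice A[0:0]. If p = product(A[0:i]) holds at the top of an iteration, the body sets p to product(A[0:i]) * A[i] = product(A[0:i+1]) and then i to i+1, so the property is restored. At exit i = n, giving p = product(A[0:n]).

The other options fail:
(A) p = A[i]: after the first iteration p = A[0] but i = 1; in general p is a product of several elements, not a single one.
(B) i * p = constant: initially i * p = 0, but after one iteration it is 1 * A[0], which is nonzero in general.
(C) p = product(A[0:n]): false before the loop (p = 1, not the full product) -- it only becomes true at exit.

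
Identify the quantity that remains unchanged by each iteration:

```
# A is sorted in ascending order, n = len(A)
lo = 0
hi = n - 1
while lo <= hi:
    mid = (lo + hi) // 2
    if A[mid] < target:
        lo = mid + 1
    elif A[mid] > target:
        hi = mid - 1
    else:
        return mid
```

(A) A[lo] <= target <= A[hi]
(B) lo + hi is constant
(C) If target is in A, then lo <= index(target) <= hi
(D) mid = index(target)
C

A loop invariant must hold before the first iteration and be re-established by every execution of the body.

(C) If target is in A, then lo <= index(target) <= hi: Before the loop [lo, hi] = [0, n-1] covers every index. When A[mid] < target, sortedness puts target strictly to the right of mid, so setting lo = mid + 1 keeps index(target) in [lo, hi]; symmetrically for hi = mid - 1. Hence 'if target is in A then lo <= index(target) <= hi' holds after every iteration, and when lo > hi it proves target is absent.

The other options fail:
(A) A[lo] <= target <= A[hi]: fails when target is not in A (e.g. target < A[0] already violates it before the loop), so it is not maintained in general.
(B) lo + hi is constant: each iteration moves exactly one of lo, hi, so lo + hi changes (e.g. 0 + (n-1) becomes (mid+1) + (n-1)).
(D) mid = index(target): mid is just the current probe; it equals index(target) only on the iteration that returns.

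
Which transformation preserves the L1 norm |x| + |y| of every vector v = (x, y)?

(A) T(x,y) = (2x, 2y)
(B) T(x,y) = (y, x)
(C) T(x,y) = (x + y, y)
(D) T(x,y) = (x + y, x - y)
B

A transformation preserves a norm if ||T(v)|| = ||v|| for every v; a single vector where the norm changes rules an option out.

(A) T(x,y) = (2x, 2y): v = (1, 0) has norm |1| + |0| = 1, but T(v) = (2, 0) has norm 2 -- not preserved.
(B) T(x,y) = (y, x): preserves the norm -- it only permutes the coordinates and/or flips signs, which leaves |x| + |y| unchanged.
(C) T(x,y) = (x + y, y): v = (0, 1) has norm |0| + |1| = 1, but T(v) = (1, 1) has norm 2 -- not preserved.
(D) T(x,y) = (x + y, x - y): v = (1, 0) has norm |1| + |0| = 1, but T(v) = (1, 1) has norm 2 -- not preserved.

Therefore the answer is (B).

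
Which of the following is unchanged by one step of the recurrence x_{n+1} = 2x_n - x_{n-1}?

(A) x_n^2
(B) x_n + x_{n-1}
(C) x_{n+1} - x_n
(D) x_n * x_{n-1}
C

For the recurrence x_{n+1} = 2x_n - x_{n-1}:

If x_{n+1} = 2x_n - x_{n-1}, then:
x_{n+1} - x_n = x_n - x_{n-1}
The first difference is constant throughout the sequence.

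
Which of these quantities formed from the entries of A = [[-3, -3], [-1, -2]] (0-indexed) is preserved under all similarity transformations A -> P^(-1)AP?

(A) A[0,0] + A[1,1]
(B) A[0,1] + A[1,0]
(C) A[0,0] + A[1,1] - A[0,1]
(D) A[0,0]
A

A[0,0] + A[1,1] is the trace of A. By the cyclic property of the trace, tr(P^(-1)AP) = tr(APP^(-1)) = tr(A), so it is the same for every matrix similar to A.

The other combinations are not similarity invariants. For example, take P = [[1, 1], [1, 2]] (det P = 1), so P^(-1) = [[2, -1], [-1, 1]] and
B = P^(-1)AP = [[-9, -13], [3, 4]].
Evaluating each option on A and on B:
(A) A[0,0] + A[1,1]: -5 for A, -5 for B -> unchanged
(B) A[0,1] + A[1,0]: -4 for A, -10 for B -> changes
(C) A[0,0] + A[1,1] - A[0,1]: -2 for A, 8 for B -> changes
(D) A[0,0]: -3 for A, -9 for B -> changes

Only (A) A[0,0] + A[1,1] = -5 survives (and it does so for every P, not just this one), so it is the invariant.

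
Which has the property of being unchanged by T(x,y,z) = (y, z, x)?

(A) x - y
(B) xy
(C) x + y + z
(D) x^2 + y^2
C

Apply T(x,y,z) = (y, z, x) to each option, i.e. replace (x, y, z) by the transformed coordinates.
Substitute the transformed coordinates into each option and compare with the original:
(A) x - y  ->  (y) - (z) = y - z   [differs from x - y: not invariant]
(B) xy  ->  (y)(z) = yz   [differs from xy: not invariant]
(C) x + y + z  ->  (y) + (z) + (x) = x + y + z   [equals x + y + z: invariant]
(D) x^2 + y^2  ->  (y)^2 + (z)^2 = y^2 + z^2   [differs from x^2 + y^2: not invariant]

Only option (C), x + y + z, is unchanged by the transformation.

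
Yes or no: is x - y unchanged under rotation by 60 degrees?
No

Applying rotation by 60 degrees: x' = x*cos(60 degrees) - y*sin(60 degrees) = x/2 - sqrt(3)y/2, y' = x*sin(60 degrees) + y*cos(60 degrees) = sqrt(3)x/2 + y/2

Substituting into x - y:
(x/2 - sqrt(3)y/2) - (sqrt(3)x/2 + y/2)
= -sqrt(3)x/2 + x/2 - sqrt(3)y/2 - y/2

This differs from the original expression x - y, so it is NOT invariant.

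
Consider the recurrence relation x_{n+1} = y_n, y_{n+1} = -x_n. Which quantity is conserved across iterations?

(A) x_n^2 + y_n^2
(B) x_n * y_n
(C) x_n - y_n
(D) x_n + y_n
A

For the recurrence x_{n+1} = y_n, y_{n+1} = -x_n:

x_{n+1}^2 + y_{n+1}^2 = y_n^2 + (-x_n)^2 = x_n^2 + y_n^2
The sum of squares is conserved (like energy in a harmonic oscillator).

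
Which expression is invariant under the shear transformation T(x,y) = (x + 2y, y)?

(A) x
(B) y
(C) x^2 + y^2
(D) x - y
B

Under the shear T(x,y) = (x + 2y, y):
Substitute the transformed coordinates into each option and compare with the original:
(A) x  ->  (x + 2y) = x + 2y   [differs from x: not invariant]
(B) y  ->  (y) = y   [equals y: invariant]
(C) x^2 + y^2  ->  (x + 2y)^2 + (y)^2 = x^2 + 4xy + 5y^2   [differs from x^2 + y^2: not invariant]
(D) x - y  ->  (x + 2y) - (y) = x + y   [differs from x - y: not invariant]

Only option (B), y, is unchanged by the transformation.
A horizontal shear moves points parallel to the x-axis, so the y-coordinate (and any function of y alone) is unchanged.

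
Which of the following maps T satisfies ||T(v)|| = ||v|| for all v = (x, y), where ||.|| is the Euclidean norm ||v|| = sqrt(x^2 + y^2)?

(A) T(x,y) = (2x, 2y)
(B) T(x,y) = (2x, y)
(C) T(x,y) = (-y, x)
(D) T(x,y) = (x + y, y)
C

A transformation preserves a norm if ||T(v)|| = ||v|| for every v; a single vector where the norm changes rules an option out.

(A) T(x,y) = (2x, 2y): v = (1, 0) has norm sqrt((1)^2 + (0)^2) = 1, but T(v) = (2, 0) has norm 2 -- not preserved.
(B) T(x,y) = (2x, y): v = (1, 0) has norm sqrt((1)^2 + (0)^2) = 1, but T(v) = (2, 0) has norm 2 -- not preserved.
(C) T(x,y) = (-y, x): preserves the norm -- it is an orthogonal map (a rotation/reflection), and (-y)^2 + (x)^2 simplifies to x^2 + y^2.
(D) T(x,y) = (x + y, y): v = (0, 1) has norm sqrt((0)^2 + (1)^2) = 1, but T(v) = (1, 1) has norm sqrt(2) -- not preserved.

Therefore the answer is (C).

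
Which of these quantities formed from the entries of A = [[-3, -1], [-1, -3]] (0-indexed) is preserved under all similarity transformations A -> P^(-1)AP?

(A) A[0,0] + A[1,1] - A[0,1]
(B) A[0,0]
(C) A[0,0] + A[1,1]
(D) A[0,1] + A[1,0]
C

A[0,0] + A[1,1] is the trace of A. By the cyclic property of the trace, tr(P^(-1)AP) = tr(APP^(-1)) = tr(A), so it is the same for every matrix similar to A.

The other combinations are not similarity invariants. For example, take P = [[1, 2], [0, 1]] (det P = 1), so P^(-1) = [[1, -2], [0, 1]] and
B = P^(-1)AP = [[-1, 3], [-1, -5]].
Evaluating each option on A and on B:
(A) A[0,0] + A[1,1] - A[0,1]: -5 for A, -9 for B -> changes
(B) A[0,0]: -3 for A, -1 for B -> changes
(C) A[0,0] + A[1,1]: -6 for A, -6 for B -> unchanged
(D) A[0,1] + A[1,0]: -2 for A, 2 for B -> changes

Only (C) A[0,0] + A[1,1] = -6 survives (and it does so for every P, not just this one), so it is the invariant.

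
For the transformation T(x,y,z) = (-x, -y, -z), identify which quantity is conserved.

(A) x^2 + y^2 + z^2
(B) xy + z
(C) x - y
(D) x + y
A

Apply T(x,y,z) = (-x, -y, -z) to each option, i.e. replace (x, y, z) by the transformed coordinates.
Substitute the transformed coordinates into each option and compare with the original:
(A) x^2 + y^2 + z^2  ->  (-x)^2 + (-y)^2 + (-z)^2 = x^2 + y^2 + z^2   [equals x^2 + y^2 + z^2: invariant]
(B) xy + z  ->  (-x)(-y) + (-z) = xy - z   [differs from xy + z: not invariant]
(C) x - y  ->  (-x) - (-y) = -x + y   [differs from x - y: not invariant]
(D) x + y  ->  (-x) + (-y) = -x - y   [differs from x + y: not invariant]

Only option (A), x^2 + y^2 + z^2, is unchanged by the transformation.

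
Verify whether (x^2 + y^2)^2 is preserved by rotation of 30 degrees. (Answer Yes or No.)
Yes

Applying rotation by 30 degrees: x' = x*cos(30 degrees) - y*sin(30 degrees) = sqrt(3)x/2 - y/2, y' = x*sin(30 degrees) + y*cos(30 degrees) = x/2 + sqrt(3)y/2

Substituting into (x^2 + y^2)^2:
((sqrt(3)x/2 - y/2)^2 + (x/2 + sqrt(3)y/2)^2)^2
= x^4 + 2x^2y^2 + y^4 = (x^2 + y^2)^2

This equals the original expression (x^2 + y^2)^2, so it IS invariant.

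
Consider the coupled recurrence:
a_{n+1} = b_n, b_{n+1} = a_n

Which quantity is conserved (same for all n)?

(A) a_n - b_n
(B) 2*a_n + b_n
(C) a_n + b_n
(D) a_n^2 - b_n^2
C

Replace a_n by a_{n+1} = b_n and b_n by b_{n+1} = a_n in each option and simplify:
(A) a_n - b_n  ->  (b_n) - (a_n) = -a_n + b_n   [not conserved]
(B) 2*a_n + b_n  ->  2*(b_n) + (a_n) = a_n + 2*b_n   [not conserved]
(C) a_n + b_n  ->  (b_n) + (a_n) = a_n + b_n   [conserved]
(D) a_n^2 - b_n^2  ->  (b_n)^2 - (a_n)^2 = -a_n^2 + b_n^2   [not conserved]

Only (C) a_n + b_n returns to itself after one step, so it is the conserved quantity.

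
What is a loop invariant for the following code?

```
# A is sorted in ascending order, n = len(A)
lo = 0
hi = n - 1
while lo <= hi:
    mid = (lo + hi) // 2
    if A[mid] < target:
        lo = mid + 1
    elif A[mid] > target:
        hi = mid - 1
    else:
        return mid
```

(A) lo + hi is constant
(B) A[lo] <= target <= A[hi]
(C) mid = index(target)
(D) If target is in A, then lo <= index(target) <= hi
D

A loop invariant must hold before the first iteration and be re-established by every execution of the body.

(D) If target is in A, then lo <= index(target) <= hi: Before the loop [lo, hi] = [0, n-1] covers every index. When A[mid] < target, sortedness puts target strictly to the right of mid, so setting lo = mid + 1 keeps index(target) in [lo, hi]; symmetrically for hi = mid - 1. Hence 'if target is in A then lo <= index(target) <= hi' holds after every iteration, and when lo > hi it proves target is absent.

The other options fail:
(A) lo + hi is constant: each iteration moves exactly one of lo, hi, so lo + hi changes (e.g. 0 + (n-1) becomes (mid+1) + (n-1)).
(B) A[lo] <= target <= A[hi]: fails when target is not in A (e.g. target < A[0] already violates it before the loop), so it is not maintained in general.
(C) mid = index(target): mid is just the current probe; it equals index(target) only on the iteration that returns.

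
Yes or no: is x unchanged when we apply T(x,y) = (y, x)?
No

Substitute T(x,y) = (y, x) into the expression and compare with the original.

Original: x
After applying T: (y) = y

This differs from the original x (difference: -x + y), so the expression is NOT invariant.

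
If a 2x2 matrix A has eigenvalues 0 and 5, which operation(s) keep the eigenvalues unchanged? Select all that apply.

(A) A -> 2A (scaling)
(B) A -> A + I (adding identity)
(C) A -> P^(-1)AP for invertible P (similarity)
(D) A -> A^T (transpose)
C and D

Eigenvalues are preserved by:
1. Similarity transformations: A -> P^(-1)AP (same characteristic polynomial)
2. Transpose: A^T has the same eigenvalues as A

Eigenvalues are NOT preserved by:
- Adding identity: eigenvalues become 0+1, 5+1
- Scaling: eigenvalues become 0, 10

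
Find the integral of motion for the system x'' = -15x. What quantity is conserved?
E = (x')^2 + 15x^2

Multiply the equation by x':
x' * x'' = -15x * x'
The left side is d/dt[(x')^2/2] and the right side is d/dt[-15x^2/2], so
d/dt[(x')^2/2 + 15x^2/2] = 0, i.e. (x')^2/2 + 15x^2/2 = constant.
Multiplying by 2, the integral of motion is E = (x')^2 + 15x^2.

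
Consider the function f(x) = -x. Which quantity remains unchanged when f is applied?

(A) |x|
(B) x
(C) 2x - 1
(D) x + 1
A

For f(x) = -x:
Applying f replaces x by -x. Since |-x| = |x|, the absolute value is unchanged by f, whereas x -> -x, 2x - 1 -> -2x - 1 and x + 1 -> -x + 1 all change.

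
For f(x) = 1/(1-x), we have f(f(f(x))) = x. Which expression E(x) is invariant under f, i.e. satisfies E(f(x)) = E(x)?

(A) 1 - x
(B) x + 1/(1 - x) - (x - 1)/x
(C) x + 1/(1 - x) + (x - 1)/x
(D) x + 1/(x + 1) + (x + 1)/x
C

Replace x by f(x) = 1/(1 - x) in each option and simplify. As a quick numerical cross-check, also compare E(3) with E(f(3)) = E(-1/2).

(A) 1 - x  ->  1 - (1/(1 - x)) = x/(x - 1); check: E(3) = -2 but E(-1/2) = 3/2.   [not invariant]
(B) x + 1/(1 - x) - (x - 1)/x  ->  (1/(1 - x)) + 1/(1 - (1/(1 - x))) - ((1/(1 - x)) - 1)/(1/(1 - x)) = (x^2(1 - x) - x + (x - 1)^2)/(x(x - 1)); check: E(3) = 11/6 but E(-1/2) = -17/6.   [not invariant]
(C) x + 1/(1 - x) + (x - 1)/x  ->  (1/(1 - x)) + 1/(1 - (1/(1 - x))) + ((1/(1 - x)) - 1)/(1/(1 - x)), which simplifies back to x + 1/(1 - x) + (x - 1)/x; check: E(3) = 19/6, E(-1/2) = 19/6.   [invariant]
(D) x + 1/(x + 1) + (x + 1)/x  ->  (1/(1 - x)) + 1/((1/(1 - x)) + 1) + ((1/(1 - x)) + 1)/(1/(1 - x)) = (-x^3 + 6x^2 - 11x + 7)/(x^2 - 3x + 2); check: E(3) = 55/12 but E(-1/2) = 1/2.   [not invariant]

Only (C) is unchanged. Indeed f(f(x)) = 1/(1 - 1/(1-x)) = (1-x)/(-x) = (x-1)/x, so E(x) = x + f(x) + f(f(x)) is the sum over the whole 3-cycle; applying f just permutes the three terms cyclically (x -> f(x) -> f(f(x)) -> x), leaving the sum unchanged.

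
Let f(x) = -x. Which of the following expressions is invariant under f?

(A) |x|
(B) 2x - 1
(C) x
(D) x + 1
A

For f(x) = -x:
Applying f replaces x by -x. Since |-x| = |x|, the absolute value is unchanged by f, whereas x -> -x, 2x - 1 -> -2x - 1 and x + 1 -> -x + 1 all change.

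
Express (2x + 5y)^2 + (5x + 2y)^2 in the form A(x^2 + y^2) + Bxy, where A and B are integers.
29(x^2 + y^2) + 40xy

Expanding: (2x + 5y)^2 = 4x^2 + 20xy + 25y^2
(5x + 2y)^2 = 25x^2 + 20xy + 4y^2
Sum = (4+25)(x^2+y^2) + 40xy = 29(x^2 + y^2) + 40xy
This is symmetric in x and y.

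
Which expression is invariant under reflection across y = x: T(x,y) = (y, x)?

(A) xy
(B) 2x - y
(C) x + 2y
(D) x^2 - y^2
A

The map is reflection across y = x: T(x,y) = (y, x).
Substitute the transformed coordinates into each option and compare with the original:
(A) xy  ->  (y)(x) = xy   [equals xy: invariant]
(B) 2x - y  ->  2(y) - (x) = -x + 2y   [differs from 2x - y: not invariant]
(C) x + 2y  ->  (y) + 2(x) = 2x + y   [differs from x + 2y: not invariant]
(D) x^2 - y^2  ->  (y)^2 - (x)^2 = -x^2 + y^2   [differs from x^2 - y^2: not invariant]

Only option (A), xy, is unchanged by the transformation.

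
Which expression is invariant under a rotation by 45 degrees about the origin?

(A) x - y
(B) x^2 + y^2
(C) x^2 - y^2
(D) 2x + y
B

A rotation by 45 degrees sends (x, y) to (sqrt(2)x/2 - sqrt(2)y/2, sqrt(2)x/2 + sqrt(2)y/2).
Substitute the transformed coordinates into each option and compare with the original:
(A) x - y  ->  (sqrt(2)x/2 - sqrt(2)y/2) - (sqrt(2)x/2 + sqrt(2)y/2) = -sqrt(2)y   [differs from x - y: not invariant]
(B) x^2 + y^2  ->  (sqrt(2)x/2 - sqrt(2)y/2)^2 + (sqrt(2)x/2 + sqrt(2)y/2)^2 = x^2 + y^2   [equals x^2 + y^2: invariant]
(C) x^2 - y^2  ->  (sqrt(2)x/2 - sqrt(2)y/2)^2 - (sqrt(2)x/2 + sqrt(2)y/2)^2 = -2xy   [differs from x^2 - y^2: not invariant]
(D) 2x + y  ->  2(sqrt(2)x/2 - sqrt(2)y/2) + (sqrt(2)x/2 + sqrt(2)y/2) = 3sqrt(2)x/2 - sqrt(2)y/2   [differs from 2x + y: not invariant]

Only option (B), x^2 + y^2, is unchanged by the transformation.
Geometrically, x^2 + y^2 is the squared distance from the origin, which every rotation about the origin preserves.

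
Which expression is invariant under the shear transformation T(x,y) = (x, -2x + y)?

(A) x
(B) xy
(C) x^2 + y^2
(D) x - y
A

Under the shear T(x,y) = (x, -2x + y):
Substitute the transformed coordinates into each option and compare with the original:
(A) x  ->  (x) = x   [equals x: invariant]
(B) xy  ->  (x)(-2x + y) = -2x^2 + xy   [differs from xy: not invariant]
(C) x^2 + y^2  ->  (x)^2 + (-2x + y)^2 = 5x^2 - 4xy + y^2   [differs from x^2 + y^2: not invariant]
(D) x - y  ->  (x) - (-2x + y) = 3x - y   [differs from x - y: not invariant]

Only option (A), x, is unchanged by the transformation.
A vertical shear moves points parallel to the y-axis, so the x-coordinate (and any function of x alone) is unchanged.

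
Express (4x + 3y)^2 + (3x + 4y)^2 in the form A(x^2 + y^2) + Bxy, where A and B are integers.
25(x^2 + y^2) + 48xy

Expanding: (4x + 3y)^2 = 16x^2 + 24xy + 9y^2
(3x + 4y)^2 = 9x^2 + 24xy + 16y^2
Sum = (16+9)(x^2+y^2) + 48xy = 25(x^2 + y^2) + 48xy
This is symmetric in x and y.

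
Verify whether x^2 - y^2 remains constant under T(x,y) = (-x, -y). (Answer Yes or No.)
Yes

Substitute T(x,y) = (-x, -y) into the expression and compare with the original.

Original: x^2 - y^2
After applying T: (-x)^2 - (-y)^2 = x^2 - y^2

This is identical to the original x^2 - y^2, so the expression is invariant.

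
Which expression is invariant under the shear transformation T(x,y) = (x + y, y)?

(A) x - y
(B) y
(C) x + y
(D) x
B

Under the shear T(x,y) = (x + y, y):
Substitute the transformed coordinates into each option and compare with the original:
(A) x - y  ->  (x + y) - (y) = x   [differs from x - y: not invariant]
(B) y  ->  (y) = y   [equals y: invariant]
(C) x + y  ->  (x + y) + (y) = x + 2y   [differs from x + y: not invariant]
(D) x  ->  (x + y) = x + y   [differs from x: not invariant]

Only option (B), y, is unchanged by the transformation.
A horizontal shear moves points parallel to the x-axis, so the y-coordinate (and any function of y alone) is unchanged.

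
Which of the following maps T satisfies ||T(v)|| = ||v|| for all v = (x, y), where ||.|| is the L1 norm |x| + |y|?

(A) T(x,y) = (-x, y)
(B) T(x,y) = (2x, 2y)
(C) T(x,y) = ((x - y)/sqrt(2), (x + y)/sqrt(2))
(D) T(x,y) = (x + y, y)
A

A transformation preserves a norm if ||T(v)|| = ||v|| for every v; a single vector where the norm changes rules an option out.

(A) T(x,y) = (-x, y): preserves the norm -- it only permutes the coordinates and/or flips signs, which leaves |x| + |y| unchanged.
(B) T(x,y) = (2x, 2y): v = (1, 0) has norm |1| + |0| = 1, but T(v) = (2, 0) has norm 2 -- not preserved.
(C) T(x,y) = ((x - y)/sqrt(2), (x + y)/sqrt(2)): v = (1, 0) has norm |1| + |0| = 1, but T(v) = (sqrt(2)/2, sqrt(2)/2) has norm sqrt(2) -- not preserved.
(D) T(x,y) = (x + y, y): v = (0, 1) has norm |0| + |1| = 1, but T(v) = (1, 1) has norm 2 -- not preserved.

Therefore the answer is (A).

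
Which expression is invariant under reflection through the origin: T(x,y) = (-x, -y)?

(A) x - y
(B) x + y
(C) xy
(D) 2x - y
C

The map is reflection through the origin: T(x,y) = (-x, -y).
Substitute the transformed coordinates into each option and compare with the original:
(A) x - y  ->  (-x) - (-y) = -x + y   [differs from x - y: not invariant]
(B) x + y  ->  (-x) + (-y) = -x - y   [differs from x + y: not invariant]
(C) xy  ->  (-x)(-y) = xy   [equals xy: invariant]
(D) 2x - y  ->  2(-x) - (-y) = -2x + y   [differs from 2x - y: not invariant]

Only option (C), xy, is unchanged by the transformation.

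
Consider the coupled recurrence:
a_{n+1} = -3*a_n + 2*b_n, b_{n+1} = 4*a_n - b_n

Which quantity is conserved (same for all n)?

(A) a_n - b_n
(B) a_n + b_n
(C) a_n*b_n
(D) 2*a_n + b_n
B

Replace a_n by a_{n+1} = -3*a_n + 2*b_n and b_n by b_{n+1} = 4*a_n - b_n in each option and simplify:
(A) a_n - b_n  ->  (-3*a_n + 2*b_n) - (4*a_n - b_n) = -7*a_n + 3*b_n   [not conserved]
(B) a_n + b_n  ->  (-3*a_n + 2*b_n) + (4*a_n - b_n) = a_n + b_n   [conserved]
(C) a_n*b_n  ->  (-3*a_n + 2*b_n)*(4*a_n - b_n) = -12*a_n^2 + 11*a_n*b_n - 2*b_n^2   [not conserved]
(D) 2*a_n + b_n  ->  2*(-3*a_n + 2*b_n) + (4*a_n - b_n) = -2*a_n + 3*b_n   [not conserved]

Only (B) a_n + b_n returns to itself after one step, so it is the conserved quantity.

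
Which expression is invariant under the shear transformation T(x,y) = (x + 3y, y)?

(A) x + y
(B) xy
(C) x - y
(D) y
D

Under the shear T(x,y) = (x + 3y, y):
Substitute the transformed coordinates into each option and compare with the original:
(A) x + y  ->  (x + 3y) + (y) = x + 4y   [differs from x + y: not invariant]
(B) xy  ->  (x + 3y)(y) = xy + 3y^2   [differs from xy: not invariant]
(C) x - y  ->  (x + 3y) - (y) = x + 2y   [differs from x - y: not invariant]
(D) y  ->  (y) = y   [equals y: invariant]

Only option (D), y, is unchanged by the transformation.
A horizontal shear moves points parallel to the x-axis, so the y-coordinate (and any function of y alone) is unchanged.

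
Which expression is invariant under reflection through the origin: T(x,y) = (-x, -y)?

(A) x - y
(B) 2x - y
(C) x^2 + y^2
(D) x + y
C

The map is reflection through the origin: T(x,y) = (-x, -y).
Substitute the transformed coordinates into each option and compare with the original:
(A) x - y  ->  (-x) - (-y) = -x + y   [differs from x - y: not invariant]
(B) 2x - y  ->  2(-x) - (-y) = -2x + y   [differs from 2x - y: not invariant]
(C) x^2 + y^2  ->  (-x)^2 + (-y)^2 = x^2 + y^2   [equals x^2 + y^2: invariant]
(D) x + y  ->  (-x) + (-y) = -x - y   [differs from x + y: not invariant]

Only option (C), x^2 + y^2, is unchanged by the transformation.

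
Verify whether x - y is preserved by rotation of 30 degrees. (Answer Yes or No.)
No

Applying rotation by 30 degrees: x' = x*cos(30 degrees) - y*sin(30 degrees) = sqrt(3)x/2 - y/2, y' = x*sin(30 degrees) + y*cos(30 degrees) = x/2 + sqrt(3)y/2

Substituting into x - y:
(sqrt(3)x/2 - y/2) - (x/2 + sqrt(3)y/2)
= -x/2 + sqrt(3)x/2 - sqrt(3)y/2 - y/2

This differs from the original expression x - y, so it is NOT invariant.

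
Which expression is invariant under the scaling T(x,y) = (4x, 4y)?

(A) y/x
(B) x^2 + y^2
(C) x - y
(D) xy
A

Under the uniform scaling T(x,y) = (4x, 4y):
Substitute the transformed coordinates into each option and compare with the original:
(A) y/x  ->  (4y)/(4x) = y/x   [equals y/x: invariant]
(B) x^2 + y^2  ->  (4x)^2 + (4y)^2 = 16x^2 + 16y^2   [differs from x^2 + y^2: not invariant]
(C) x - y  ->  (4x) - (4y) = 4x - 4y   [differs from x - y: not invariant]
(D) xy  ->  (4x)(4y) = 16xy   [differs from xy: not invariant]

Only option (A), y/x, is unchanged by the transformation.
The common factor 4 cancels in a ratio of coordinates, while sums, products and sums of squares pick up factors of 4 or 16.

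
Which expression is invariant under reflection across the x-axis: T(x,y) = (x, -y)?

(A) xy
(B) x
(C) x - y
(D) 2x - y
B

The map is reflection across the x-axis: T(x,y) = (x, -y).
Substitute the transformed coordinates into each option and compare with the original:
(A) xy  ->  (x)(-y) = -xy   [differs from xy: not invariant]
(B) x  ->  (x) = x   [equals x: invariant]
(C) x - y  ->  (x) - (-y) = x + y   [differs from x - y: not invariant]
(D) 2x - y  ->  2(x) - (-y) = 2x + y   [differs from 2x - y: not invariant]

Only option (B), x, is unchanged by the transformation.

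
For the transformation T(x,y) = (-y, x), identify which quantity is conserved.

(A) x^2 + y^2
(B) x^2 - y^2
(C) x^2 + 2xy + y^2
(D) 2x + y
A

An expression E(x,y) is invariant under T if E(T(x,y)) = E(x,y). Here T(x,y) = (-y, x).
Substitute the transformed coordinates into each option and compare with the original:
(A) x^2 + y^2  ->  (-y)^2 + (x)^2 = x^2 + y^2   [equals x^2 + y^2: invariant]
(B) x^2 - y^2  ->  (-y)^2 - (x)^2 = -x^2 + y^2   [differs from x^2 - y^2: not invariant]
(C) x^2 + 2xy + y^2  ->  (-y)^2 + 2(-y)(x) + (x)^2 = x^2 - 2xy + y^2   [differs from x^2 + 2xy + y^2: not invariant]
(D) 2x + y  ->  2(-y) + (x) = x - 2y   [differs from 2x + y: not invariant]

Only option (A), x^2 + y^2, is unchanged by the transformation.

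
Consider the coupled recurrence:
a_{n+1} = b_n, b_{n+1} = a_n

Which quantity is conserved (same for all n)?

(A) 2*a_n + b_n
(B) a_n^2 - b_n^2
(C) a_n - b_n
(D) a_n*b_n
D

Replace a_n by a_{n+1} = b_n and b_n by b_{n+1} = a_n in each option and simplify:
(A) 2*a_n + b_n  ->  2*(b_n) + (a_n) = a_n + 2*b_n   [not conserved]
(B) a_n^2 - b_n^2  ->  (b_n)^2 - (a_n)^2 = -a_n^2 + b_n^2   [not conserved]
(C) a_n - b_n  ->  (b_n) - (a_n) = -a_n + b_n   [not conserved]
(D) a_n*b_n  ->  (b_n)*(a_n) = a_n*b_n   [conserved]

Only (D) a_n*b_n returns to itself after one step, so it is the conserved quantity.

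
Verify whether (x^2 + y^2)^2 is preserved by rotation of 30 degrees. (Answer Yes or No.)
Yes

Applying rotation by 30 degrees: x' = x*cos(30 degrees) - y*sin(30 degrees) = sqrt(3)x/2 - y/2, y' = x*sin(30 degrees) + y*cos(30 degrees) = x/2 + sqrt(3)y/2

Substituting into (x^2 + y^2)^2:
((sqrt(3)x/2 - y/2)^2 + (x/2 + sqrt(3)y/2)^2)^2
= x^4 + 2x^2y^2 + y^4 = (x^2 + y^2)^2

This equals the original expression (x^2 + y^2)^2, so it IS invariant.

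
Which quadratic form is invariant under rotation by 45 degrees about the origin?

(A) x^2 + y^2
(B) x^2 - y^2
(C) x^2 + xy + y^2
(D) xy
A

Rotation by 45 degrees sends (x, y) to (sqrt(2)x/2 - sqrt(2)y/2, sqrt(2)x/2 + sqrt(2)y/2).
Substitute the transformed coordinates into each option and compare with the original:
(A) x^2 + y^2  ->  (sqrt(2)x/2 - sqrt(2)y/2)^2 + (sqrt(2)x/2 + sqrt(2)y/2)^2 = x^2 + y^2   [equals x^2 + y^2: invariant]
(B) x^2 - y^2  ->  (sqrt(2)x/2 - sqrt(2)y/2)^2 - (sqrt(2)x/2 + sqrt(2)y/2)^2 = -2xy   [differs from x^2 - y^2: not invariant]
(C) x^2 + xy + y^2  ->  (sqrt(2)x/2 - sqrt(2)y/2)^2 + (sqrt(2)x/2 - sqrt(2)y/2)(sqrt(2)x/2 + sqrt(2)y/2) + (sqrt(2)x/2 + sqrt(2)y/2)^2 = 3x^2/2 + y^2/2   [differs from x^2 + xy + y^2: not invariant]
(D) xy  ->  (sqrt(2)x/2 - sqrt(2)y/2)(sqrt(2)x/2 + sqrt(2)y/2) = x^2/2 - y^2/2   [differs from xy: not invariant]

Only option (A), x^2 + y^2, is unchanged by the transformation.
x^2 + y^2 is the squared distance from the origin, which rotations preserve.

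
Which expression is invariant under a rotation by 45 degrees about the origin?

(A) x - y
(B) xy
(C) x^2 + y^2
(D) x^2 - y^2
C

A rotation by 45 degrees sends (x, y) to (sqrt(2)x/2 - sqrt(2)y/2, sqrt(2)x/2 + sqrt(2)y/2).
Substitute the transformed coordinates into each option and compare with the original:
(A) x - y  ->  (sqrt(2)x/2 - sqrt(2)y/2) - (sqrt(2)x/2 + sqrt(2)y/2) = -sqrt(2)y   [differs from x - y: not invariant]
(B) xy  ->  (sqrt(2)x/2 - sqrt(2)y/2)(sqrt(2)x/2 + sqrt(2)y/2) = x^2/2 - y^2/2   [differs from xy: not invariant]
(C) x^2 + y^2  ->  (sqrt(2)x/2 - sqrt(2)y/2)^2 + (sqrt(2)x/2 + sqrt(2)y/2)^2 = x^2 + y^2   [equals x^2 + y^2: invariant]
(D) x^2 - y^2  ->  (sqrt(2)x/2 - sqrt(2)y/2)^2 - (sqrt(2)x/2 + sqrt(2)y/2)^2 = -2xy   [differs from x^2 - y^2: not invariant]

Only option (C), x^2 + y^2, is unchanged by the transformation.
Geometrically, x^2 + y^2 is the squared distance from the origin, which every rotation about the origin preserves.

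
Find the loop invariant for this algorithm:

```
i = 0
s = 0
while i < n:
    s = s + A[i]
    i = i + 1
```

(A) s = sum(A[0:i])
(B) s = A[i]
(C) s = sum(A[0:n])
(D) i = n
A

A loop invariant must hold before the first iteration and be re-established by every execution of the body.

(A) s = sum(A[0:i]): Initially i = 0 and s = 0 = sum of the empty slice A[0:0]. If s = sum(A[0:i]) holds at the top of an iteration, the body sets s to sum(A[0:i]) + A[i] = sum(A[0:i+1]) and then i to i+1, so s = sum(A[0:i]) holds again. At exit i = n, giving s = sum(A[0:n]).

The other options fail:
(B) s = A[i]: after the first iteration s = A[0] but i = 1, so s = A[i] compares s with the wrong element (and fails in general).
(C) s = sum(A[0:n]): false before the loop (s = 0, not the full sum) -- it only becomes true at exit.
(D) i = n: false initially (i = 0); it is the exit condition, not an invariant.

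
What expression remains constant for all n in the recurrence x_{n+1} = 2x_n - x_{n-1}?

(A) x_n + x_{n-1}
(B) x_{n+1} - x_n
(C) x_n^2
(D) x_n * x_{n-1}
B

For the recurrence x_{n+1} = 2x_n - x_{n-1}:

If x_{n+1} = 2x_n - x_{n-1}, then:
x_{n+1} - x_n = x_n - x_{n-1}
The first difference is constant throughout the sequence.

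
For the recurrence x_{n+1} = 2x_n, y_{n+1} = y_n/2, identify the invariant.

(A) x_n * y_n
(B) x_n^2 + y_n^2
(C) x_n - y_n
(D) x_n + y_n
A

For the recurrence x_{n+1} = 2x_n, y_{n+1} = y_n/2:

x_{n+1} * y_{n+1} = (2x_n) * (y_n/2) = x_n * y_n
The product is conserved.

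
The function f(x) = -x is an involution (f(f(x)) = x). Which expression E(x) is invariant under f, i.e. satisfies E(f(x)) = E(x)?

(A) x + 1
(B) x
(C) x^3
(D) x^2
D

Replace x by f(x) = -x in each option and simplify. As a quick numerical cross-check, also compare E(4) with E(f(4)) = E(-4).

(A) x + 1  ->  (-x) + 1 = 1 - x; check: E(4) = 5 but E(-4) = -3.   [not invariant]
(B) x  ->  (-x) = -x; check: E(4) = 4 but E(-4) = -4.   [not invariant]
(C) x^3  ->  (-x)^3 = -x^3; check: E(4) = 64 but E(-4) = -64.   [not invariant]
(D) x^2  ->  (-x)^2, which simplifies back to x^2; check: E(4) = 16, E(-4) = 16.   [invariant]

Only (D) is unchanged. E is symmetric under swapping x with f(x) = -x, which is exactly what an involution does.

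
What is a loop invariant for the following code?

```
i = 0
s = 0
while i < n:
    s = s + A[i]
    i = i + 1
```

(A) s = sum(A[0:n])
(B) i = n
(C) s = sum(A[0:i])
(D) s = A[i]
C

A loop invariant must hold before the first iteration and be re-established by every execution of the body.

(C) s = sum(A[0:i]): Initially i = 0 and s = 0 = sum of the empty slice A[0:0]. If s = sum(A[0:i]) holds at the top of an iteration, the body sets s to sum(A[0:i]) + A[i] = sum(A[0:i+1]) and then i to i+1, so s = sum(A[0:i]) holds again. At exit i = n, giving s = sum(A[0:n]).

The other options fail:
(A) s = sum(A[0:n]): false before the loop (s = 0, not the full sum) -- it only becomes true at exit.
(B) i = n: false initially (i = 0); it is the exit condition, not an invariant.
(D) s = A[i]: after the first iteration s = A[0] but i = 1, so s = A[i] compares s with the wrong element (and fails in general).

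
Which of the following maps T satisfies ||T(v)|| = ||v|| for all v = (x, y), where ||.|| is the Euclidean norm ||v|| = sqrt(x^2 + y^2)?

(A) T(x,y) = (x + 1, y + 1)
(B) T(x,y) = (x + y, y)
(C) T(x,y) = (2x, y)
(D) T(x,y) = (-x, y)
D

A transformation preserves a norm if ||T(v)|| = ||v|| for every v; a single vector where the norm changes rules an option out.

(A) T(x,y) = (x + 1, y + 1): v = (1, 0) has norm sqrt((1)^2 + (0)^2) = 1, but T(v) = (2, 1) has norm sqrt(5) -- not preserved.
(B) T(x,y) = (x + y, y): v = (0, 1) has norm sqrt((0)^2 + (1)^2) = 1, but T(v) = (1, 1) has norm sqrt(2) -- not preserved.
(C) T(x,y) = (2x, y): v = (1, 0) has norm sqrt((1)^2 + (0)^2) = 1, but T(v) = (2, 0) has norm 2 -- not preserved.
(D) T(x,y) = (-x, y): preserves the norm -- it is an orthogonal map (a rotation/reflection), and (-x)^2 + (y)^2 simplifies to x^2 + y^2.

Therefore the answer is (D).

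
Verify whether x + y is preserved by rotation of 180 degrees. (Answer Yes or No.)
No

Applying rotation by 180 degrees: x' = x*cos(180 degrees) - y*sin(180 degrees) = -x, y' = x*sin(180 degrees) + y*cos(180 degrees) = -y

Substituting into x + y:
(-x) + (-y)
= -x - y

This differs from the original expression x + y, so it is NOT invariant.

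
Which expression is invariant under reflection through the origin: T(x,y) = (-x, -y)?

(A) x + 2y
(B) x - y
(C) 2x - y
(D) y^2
D

The map is reflection through the origin: T(x,y) = (-x, -y).
Substitute the transformed coordinates into each option and compare with the original:
(A) x + 2y  ->  (-x) + 2(-y) = -x - 2y   [differs from x + 2y: not invariant]
(B) x - y  ->  (-x) - (-y) = -x + y   [differs from x - y: not invariant]
(C) 2x - y  ->  2(-x) - (-y) = -2x + y   [differs from 2x - y: not invariant]
(D) y^2  ->  (-y)^2 = y^2   [equals y^2: invariant]

Only option (D), y^2, is unchanged by the transformation.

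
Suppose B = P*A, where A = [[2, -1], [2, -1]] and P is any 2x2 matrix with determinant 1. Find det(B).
0

By the multiplicative property of determinants, det(B) = det(P*A) = det(P) * det(A) = det(A),
so the determinant is invariant under multiplication by any determinant-1 matrix; we just need det(A).

det(A) = (2)(-1) - (-1)(2) = -2 - (-2) = 0

Therefore det(B) = 1 * 0 = 0.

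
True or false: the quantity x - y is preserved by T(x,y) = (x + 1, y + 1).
True

Substitute T(x,y) = (x + 1, y + 1) into the expression and compare with the original.

Original: x - y
After applying T: (x + 1) - (y + 1) = x - y

This is identical to the original x - y, so the expression is invariant.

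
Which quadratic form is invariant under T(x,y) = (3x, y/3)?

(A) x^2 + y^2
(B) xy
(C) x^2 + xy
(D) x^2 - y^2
B

T multiplies x by 3 and divides y by 3.
Substitute the transformed coordinates into each option and compare with the original:
(A) x^2 + y^2  ->  (3x)^2 + (y/3)^2 = 9x^2 + y^2/9   [differs from x^2 + y^2: not invariant]
(B) xy  ->  (3x)(y/3) = xy   [equals xy: invariant]
(C) x^2 + xy  ->  (3x)^2 + (3x)(y/3) = 9x^2 + xy   [differs from x^2 + xy: not invariant]
(D) x^2 - y^2  ->  (3x)^2 - (y/3)^2 = 9x^2 - y^2/9   [differs from x^2 - y^2: not invariant]

Only option (B), xy, is unchanged by the transformation.
The factors 3 and 1/3 cancel only in the pure product xy.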